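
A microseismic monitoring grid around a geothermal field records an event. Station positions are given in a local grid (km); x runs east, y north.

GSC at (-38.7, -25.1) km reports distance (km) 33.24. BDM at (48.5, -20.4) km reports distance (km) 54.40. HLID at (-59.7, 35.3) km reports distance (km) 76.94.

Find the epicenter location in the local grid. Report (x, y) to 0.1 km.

Circle about each station: (x + 38.7)² + (y + 25.1)² = 33.24²; (x − 48.5)² + (y + 20.4)² = 54.40²; (x + 59.7)² + (y − 35.3)² = 76.94².
Subtracting pairs of circle equations eliminates x²+y² and gives linear equations (the radical axes):
174.4 x + 9.4 y = -1213.75
-42.0 x + 120.8 y = -2132.39
Solving the 2×2 system: x ≈ -5.9, y ≈ -19.7 km.
Check against GSC (with the unrounded x, y): √((x + 38.7)²+(y + 25.1)²) = 33.24 ≈ 33.24 km. ✓

x ≈ -5.9 km, y ≈ -19.7 km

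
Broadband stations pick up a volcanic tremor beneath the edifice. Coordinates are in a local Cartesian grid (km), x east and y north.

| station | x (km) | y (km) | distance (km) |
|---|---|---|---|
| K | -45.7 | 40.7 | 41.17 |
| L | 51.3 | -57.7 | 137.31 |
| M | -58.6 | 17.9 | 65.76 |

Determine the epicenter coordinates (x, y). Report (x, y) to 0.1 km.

-11.9 km east, 64.2 km north

Circle about each station: (x + 45.7)² + (y − 40.7)² = 41.17²; (x − 51.3)² + (y + 57.7)² = 137.31²; (x + 58.6)² + (y − 17.9)² = 65.76².
Subtracting the K equation from the L and M equations removes the quadratic terms:
194.0 x − 196.8 y = -14943.07
-25.8 x − 45.6 y = -2620.02
Solving the 2×2 system: x ≈ -11.9, y ≈ 64.2 km.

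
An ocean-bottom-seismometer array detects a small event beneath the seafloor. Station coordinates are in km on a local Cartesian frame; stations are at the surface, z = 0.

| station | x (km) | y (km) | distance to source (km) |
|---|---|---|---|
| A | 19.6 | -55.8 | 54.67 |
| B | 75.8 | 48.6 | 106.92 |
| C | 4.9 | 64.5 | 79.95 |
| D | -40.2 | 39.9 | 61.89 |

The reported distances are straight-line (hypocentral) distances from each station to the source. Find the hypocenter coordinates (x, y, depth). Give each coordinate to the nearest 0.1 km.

Each station gives a sphere (x−x_i)² + (y−y_i)² + z² = d_i² (stations at z=0).
Subtracting the A sphere from B and C: z² cancels, leaving linear equations in x and y:
112.4 x + 208.8 y = -3833.28
-29.4 x + 240.6 y = -2716.73
Solving: x ≈ -10.700, y ≈ -12.599 km (keep extra digits for the depth step; rounded: -10.7, -12.6).
Then from the A sphere: z² = 54.67² − (x − 19.6)² − (y + 55.8)² with x = -10.700, y = -12.599, so z ≈ 14.297 ≈ 14.3 km.
Check against D (with the unrounded solution): distance 61.89 ≈ 61.89 km. ✓

x ≈ -10.7 km, y ≈ -12.6 km, depth ≈ 14.3 km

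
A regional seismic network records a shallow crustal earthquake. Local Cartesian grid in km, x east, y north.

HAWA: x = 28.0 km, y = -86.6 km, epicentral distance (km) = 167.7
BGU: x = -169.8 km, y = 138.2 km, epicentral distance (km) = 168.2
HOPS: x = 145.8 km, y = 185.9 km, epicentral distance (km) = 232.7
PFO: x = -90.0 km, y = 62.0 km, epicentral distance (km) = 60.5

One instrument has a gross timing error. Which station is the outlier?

Solve using three stations at a time. Using BGU, HOPS, PFO (subtract circle equations pairwise → linear system) gives (x, y) ≈ (-34.3, 38.6).
Distances from that point to each station vs reported:
  HAWA: calculated 139.8 vs reported 167.7 → residual 27.9 km
  BGU: calculated 168.2 vs reported 168.2 → residual 0.0 km
  HOPS: calculated 232.7 vs reported 232.7 → residual 0.0 km
  PFO: calculated 60.4 vs reported 60.5 → residual 0.1 km
BGU, HOPS, PFO are mutually consistent (residuals ≈ 0); HAWA is off by 27.9 km.

HAWA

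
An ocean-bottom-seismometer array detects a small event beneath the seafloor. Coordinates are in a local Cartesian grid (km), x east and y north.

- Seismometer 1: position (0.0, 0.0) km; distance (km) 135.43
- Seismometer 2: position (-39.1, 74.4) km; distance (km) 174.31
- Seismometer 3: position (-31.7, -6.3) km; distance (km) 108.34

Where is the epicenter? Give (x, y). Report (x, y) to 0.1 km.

(-103.2, -87.7)

Circle about each station: x² + y² = 135.43²; (x + 39.1)² + (y − 74.4)² = 174.31²; (x + 31.7)² + (y + 6.3)² = 108.34².
Subtracting the Seismometer 1 equation from the Seismometer 2 and Seismometer 3 equations removes the quadratic terms:
-78.2 x + 148.8 y = -4978.52
-63.4 x − 12.6 y = 7648.31
Solving the 2×2 system: x ≈ -103.2, y ≈ -87.7 km.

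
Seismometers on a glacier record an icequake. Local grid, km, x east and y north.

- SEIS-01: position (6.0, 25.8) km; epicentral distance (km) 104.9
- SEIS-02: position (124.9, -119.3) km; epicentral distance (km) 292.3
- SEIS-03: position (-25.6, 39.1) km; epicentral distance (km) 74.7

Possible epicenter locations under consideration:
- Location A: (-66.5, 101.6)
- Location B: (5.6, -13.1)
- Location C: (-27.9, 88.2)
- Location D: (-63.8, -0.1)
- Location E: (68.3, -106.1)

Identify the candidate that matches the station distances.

For each candidate, compare |candidate − station| to the reported distance:
Location A: residuals SEIS-01 0.0, SEIS-02 0.0, SEIS-03 0.0 → max 0.0 km
Location B: residuals SEIS-01 66.0, SEIS-02 132.6, SEIS-03 13.9 → max 132.6 km
Location C: residuals SEIS-01 33.9, SEIS-02 34.6, SEIS-03 25.5 → max 34.6 km
Location D: residuals SEIS-01 30.4, SEIS-02 69.1, SEIS-03 20.0 → max 69.1 km
Location E: residuals SEIS-01 41.0, SEIS-02 234.2, SEIS-03 98.2 → max 234.2 km
Only Location A has all residuals ≈ 0.

Location A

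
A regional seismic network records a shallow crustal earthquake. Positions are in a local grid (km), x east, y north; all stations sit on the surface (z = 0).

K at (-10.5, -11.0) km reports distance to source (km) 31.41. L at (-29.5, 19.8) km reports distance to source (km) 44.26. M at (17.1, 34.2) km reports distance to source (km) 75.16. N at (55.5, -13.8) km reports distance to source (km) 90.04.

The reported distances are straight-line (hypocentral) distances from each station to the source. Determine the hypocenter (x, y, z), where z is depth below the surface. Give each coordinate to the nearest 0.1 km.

(-31.7, -18.6, 21.9)

Each station gives a sphere (x−x_i)² + (y−y_i)² + z² = d_i² (stations at z=0).
Subtracting the K sphere from L and M: z² cancels, leaving linear equations in x and y:
-38.0 x + 61.6 y = 58.68
55.2 x + 90.4 y = -3431.64
Solving: x ≈ -31.701, y ≈ -18.603 km (keep extra digits for the depth step; rounded: -31.7, -18.6).
Then from the K sphere: z² = 31.41² − (x + 10.5)² − (y + 11.0)² with x = -31.701, y = -18.603, so z ≈ 21.893 ≈ 21.9 km.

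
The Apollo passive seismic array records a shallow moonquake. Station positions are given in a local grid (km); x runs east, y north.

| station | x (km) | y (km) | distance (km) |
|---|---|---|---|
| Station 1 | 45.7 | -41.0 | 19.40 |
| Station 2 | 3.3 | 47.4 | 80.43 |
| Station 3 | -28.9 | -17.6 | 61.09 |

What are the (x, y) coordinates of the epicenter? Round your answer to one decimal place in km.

Circle about each station: (x − 45.7)² + (y + 41.0)² = 19.40²; (x − 3.3)² + (y − 47.4)² = 80.43²; (x + 28.9)² + (y + 17.6)² = 61.09².
Subtracting pairs of circle equations eliminates x²+y² and gives linear equations (the radical axes):
-84.8 x + 176.8 y = -7604.46
-149.2 x + 46.8 y = -5980.15
Solving the 2×2 system: x ≈ 31.3, y ≈ -28.0 km.

31.3 km east, -28.0 km north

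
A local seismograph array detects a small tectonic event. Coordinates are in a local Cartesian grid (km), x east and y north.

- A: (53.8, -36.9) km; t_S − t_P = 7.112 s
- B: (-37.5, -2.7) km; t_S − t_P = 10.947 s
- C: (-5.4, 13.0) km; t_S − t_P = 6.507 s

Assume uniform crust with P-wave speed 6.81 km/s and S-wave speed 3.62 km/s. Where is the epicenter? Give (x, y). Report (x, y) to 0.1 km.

44.7 km east, 17.3 km north

Distance from S−P lag: d = Δt · v_P v_S / (v_P − v_S) = Δt · (6.81·3.62)/(6.81−3.62) ≈ 7.7280·Δt.
So d_A = 54.96, d_B = 84.60, d_C = 50.29 km.
Circle about each station: (x − 53.8)² + (y + 36.9)² = 54.96²; (x + 37.5)² + (y + 2.7)² = 84.60²; (x + 5.4)² + (y − 13.0)² = 50.29².
Subtracting pairs of circle equations eliminates x²+y² and gives linear equations (the radical axes):
-182.6 x + 68.4 y = -6979.07
-118.4 x + 99.8 y = -3566.37
Solving the 2×2 system: x ≈ 44.7, y ≈ 17.3 km.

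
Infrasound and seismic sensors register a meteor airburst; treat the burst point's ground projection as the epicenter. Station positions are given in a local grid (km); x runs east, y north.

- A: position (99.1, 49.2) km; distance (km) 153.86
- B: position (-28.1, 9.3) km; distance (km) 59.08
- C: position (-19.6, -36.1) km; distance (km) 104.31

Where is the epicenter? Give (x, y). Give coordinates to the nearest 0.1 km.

x ≈ -54.2 km, y ≈ 62.3 km

Circle about each station: (x − 99.1)² + (y − 49.2)² = 153.86²; (x + 28.1)² + (y − 9.3)² = 59.08²; (x + 19.6)² + (y + 36.1)² = 104.31².
Subtracting the A equation from the B and C equations removes the quadratic terms:
-254.4 x − 79.8 y = 8817.10
-237.4 x − 170.6 y = 2238.24
Solving the 2×2 system: x ≈ -54.2, y ≈ 62.3 km.
Check against A (with the unrounded x, y): √((x − 99.1)²+(y − 49.2)²) = 153.86 ≈ 153.86 km. ✓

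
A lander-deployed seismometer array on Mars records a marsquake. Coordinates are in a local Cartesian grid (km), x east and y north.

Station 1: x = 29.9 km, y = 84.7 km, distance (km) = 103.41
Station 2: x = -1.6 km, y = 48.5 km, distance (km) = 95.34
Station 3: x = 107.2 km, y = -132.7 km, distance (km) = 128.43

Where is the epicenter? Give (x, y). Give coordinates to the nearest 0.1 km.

Circle about each station: (x − 29.9)² + (y − 84.7)² = 103.41²; (x + 1.6)² + (y − 48.5)² = 95.34²; (x − 107.2)² + (y + 132.7)² = 128.43².
Subtracting pairs of circle equations eliminates x²+y² and gives linear equations (the radical axes):
-63.0 x − 72.4 y = -4109.38
154.6 x − 434.8 y = 15232.39
Solving the 2×2 system: x ≈ 74.9, y ≈ -8.4 km.

x ≈ 74.9 km, y ≈ -8.4 km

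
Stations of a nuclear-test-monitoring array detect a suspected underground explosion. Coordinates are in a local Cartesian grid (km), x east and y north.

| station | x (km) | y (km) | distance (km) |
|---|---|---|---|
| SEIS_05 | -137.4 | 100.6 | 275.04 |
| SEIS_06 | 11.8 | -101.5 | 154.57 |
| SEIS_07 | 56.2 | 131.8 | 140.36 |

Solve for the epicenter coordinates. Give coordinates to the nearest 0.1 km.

121.4 km east, 7.5 km north

Circle about each station: (x + 137.4)² + (y − 100.6)² = 275.04²; (x − 11.8)² + (y + 101.5)² = 154.57²; (x − 56.2)² + (y − 131.8)² = 140.36².
Subtracting pairs of circle equations eliminates x²+y² and gives linear equations (the radical axes):
298.4 x − 404.2 y = 33197.49
387.2 x + 62.4 y = 47476.63
Solving the 2×2 system: x ≈ 121.4, y ≈ 7.5 km.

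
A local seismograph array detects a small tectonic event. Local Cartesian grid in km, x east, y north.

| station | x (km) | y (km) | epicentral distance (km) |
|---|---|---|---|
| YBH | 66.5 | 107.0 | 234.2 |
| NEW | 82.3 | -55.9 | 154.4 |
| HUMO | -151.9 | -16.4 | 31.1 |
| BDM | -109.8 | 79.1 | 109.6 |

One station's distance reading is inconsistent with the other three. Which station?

NEW

Solve using three stations at a time. Using YBH, HUMO, BDM (subtract circle equations pairwise → linear system) gives (x, y) ≈ (-123.7, -29.6).
Distances from that point to each station vs reported:
  YBH: calculated 234.2 vs reported 234.2 → residual 0.0 km
  NEW: calculated 207.7 vs reported 154.4 → residual 53.3 km
  HUMO: calculated 31.1 vs reported 31.1 → residual 0.0 km
  BDM: calculated 109.6 vs reported 109.6 → residual 0.0 km
YBH, HUMO, BDM are mutually consistent (residuals ≈ 0); NEW is off by 53.3 km.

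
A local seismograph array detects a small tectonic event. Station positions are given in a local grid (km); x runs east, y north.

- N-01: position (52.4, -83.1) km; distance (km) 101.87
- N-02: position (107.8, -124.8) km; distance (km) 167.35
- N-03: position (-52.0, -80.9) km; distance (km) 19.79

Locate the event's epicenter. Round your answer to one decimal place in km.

-47.2 km east, -61.7 km north

Circle about each station: (x − 52.4)² + (y + 83.1)² = 101.87²; (x − 107.8)² + (y + 124.8)² = 167.35²; (x + 52.0)² + (y + 80.9)² = 19.79².
Subtracting pairs of circle equations eliminates x²+y² and gives linear equations (the radical axes):
110.8 x − 83.4 y = -84.02
-208.8 x + 4.4 y = 9583.29
Solving the 2×2 system: x ≈ -47.2, y ≈ -61.7 km.
Check against N-01 (with the unrounded x, y): √((x − 52.4)²+(y + 83.1)²) = 101.87 ≈ 101.87 km. ✓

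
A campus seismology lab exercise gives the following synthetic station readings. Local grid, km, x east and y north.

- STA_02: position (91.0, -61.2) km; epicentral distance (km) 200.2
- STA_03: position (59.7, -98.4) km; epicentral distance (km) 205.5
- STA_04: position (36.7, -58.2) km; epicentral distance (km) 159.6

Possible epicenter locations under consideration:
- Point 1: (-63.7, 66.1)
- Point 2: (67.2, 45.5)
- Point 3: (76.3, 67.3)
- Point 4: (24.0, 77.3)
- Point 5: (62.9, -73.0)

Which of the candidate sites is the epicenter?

For each candidate, compare |candidate − station| to the reported distance:
Point 1: residuals STA_02 0.1, STA_03 0.1, STA_04 0.2 → max 0.2 km
Point 2: residuals STA_02 90.9, STA_03 61.4, STA_04 51.5 → max 90.9 km
Point 3: residuals STA_02 70.9, STA_03 39.0, STA_04 28.0 → max 70.9 km
Point 4: residuals STA_02 46.3, STA_03 26.2, STA_04 23.5 → max 46.3 km
Point 5: residuals STA_02 169.7, STA_03 179.9, STA_04 129.5 → max 179.9 km
Only Point 1 has all residuals ≈ 0.

Point 1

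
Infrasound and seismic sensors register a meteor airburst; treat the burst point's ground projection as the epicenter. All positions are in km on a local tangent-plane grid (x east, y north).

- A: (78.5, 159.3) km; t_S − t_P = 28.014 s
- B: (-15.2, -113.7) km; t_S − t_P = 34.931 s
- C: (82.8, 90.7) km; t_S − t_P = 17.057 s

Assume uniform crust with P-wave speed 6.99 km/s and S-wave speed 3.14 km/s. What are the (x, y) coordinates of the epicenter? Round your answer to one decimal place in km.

Distance from S−P lag: d = Δt · v_P v_S / (v_P − v_S) = Δt · (6.99·3.14)/(6.99−3.14) ≈ 5.7009·Δt.
So d_A = 159.71, d_B = 199.14, d_C = 97.24 km.
Circle about each station: (x − 78.5)² + (y − 159.3)² = 159.71²; (x + 15.2)² + (y + 113.7)² = 199.14²; (x − 82.8)² + (y − 90.7)² = 97.24².
Subtracting pairs of circle equations eliminates x²+y² and gives linear equations (the radical axes):
-187.4 x − 546.0 y = -32529.47
8.6 x − 137.2 y = -404.74
Solving the 2×2 system: x ≈ 139.5, y ≈ 11.7 km.
Check against A (with the unrounded x, y): √((x − 78.5)²+(y − 159.3)²) = 159.72 ≈ 159.71 km. ✓

(139.5, 11.7)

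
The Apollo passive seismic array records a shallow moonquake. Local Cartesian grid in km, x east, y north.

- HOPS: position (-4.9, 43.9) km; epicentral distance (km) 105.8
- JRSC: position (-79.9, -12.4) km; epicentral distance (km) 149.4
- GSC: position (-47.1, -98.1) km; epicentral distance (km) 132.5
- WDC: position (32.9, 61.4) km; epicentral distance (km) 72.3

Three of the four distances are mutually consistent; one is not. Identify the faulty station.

WDC

Solve using three stations at a time. Using HOPS, JRSC, GSC (subtract circle equations pairwise → linear system) gives (x, y) ≈ (68.1, -32.7).
Distances from that point to each station vs reported:
  HOPS: calculated 105.8 vs reported 105.8 → residual 0.0 km
  JRSC: calculated 149.4 vs reported 149.4 → residual 0.0 km
  GSC: calculated 132.5 vs reported 132.5 → residual 0.0 km
  WDC: calculated 100.4 vs reported 72.3 → residual 28.1 km
HOPS, JRSC, GSC are mutually consistent (residuals ≈ 0); WDC is off by 28.1 km.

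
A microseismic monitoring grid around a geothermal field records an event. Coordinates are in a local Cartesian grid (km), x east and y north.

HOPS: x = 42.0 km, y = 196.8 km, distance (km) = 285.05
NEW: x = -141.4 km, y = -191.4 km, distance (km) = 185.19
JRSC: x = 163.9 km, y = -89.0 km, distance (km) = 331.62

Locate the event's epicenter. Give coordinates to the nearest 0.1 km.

Circle about each station: (x − 42.0)² + (y − 196.8)² = 285.05²; (x + 141.4)² + (y + 191.4)² = 185.19²; (x − 163.9)² + (y + 89.0)² = 331.62².
Subtracting the HOPS equation from the NEW and JRSC equations removes the quadratic terms:
-366.8 x − 776.4 y = 63091.85
243.8 x − 571.6 y = -34428.35
Solving the 2×2 system: x ≈ -157.4, y ≈ -6.9 km.
Check against HOPS (with the unrounded x, y): √((x − 42.0)²+(y − 196.8)²) = 285.05 ≈ 285.05 km. ✓

-157.4 km east, -6.9 km north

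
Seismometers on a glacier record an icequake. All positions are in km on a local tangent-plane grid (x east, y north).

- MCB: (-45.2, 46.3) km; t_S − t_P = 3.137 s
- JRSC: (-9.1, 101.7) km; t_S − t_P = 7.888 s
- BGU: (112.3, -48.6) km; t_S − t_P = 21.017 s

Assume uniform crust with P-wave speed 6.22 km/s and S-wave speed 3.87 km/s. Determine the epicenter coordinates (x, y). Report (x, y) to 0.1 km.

-75.8 km east, 56.1 km north

Distance from S−P lag: d = Δt · v_P v_S / (v_P − v_S) = Δt · (6.22·3.87)/(6.22−3.87) ≈ 10.2431·Δt.
So d_MCB = 32.13, d_JRSC = 80.80, d_BGU = 215.28 km.
Circle about each station: (x + 45.2)² + (y − 46.3)² = 32.13²; (x + 9.1)² + (y − 101.7)² = 80.80²; (x − 112.3)² + (y + 48.6)² = 215.28².
Subtracting the MCB equation from the JRSC and BGU equations removes the quadratic terms:
72.2 x + 110.8 y = 742.67
315.0 x − 189.8 y = -34526.62
Solving the 2×2 system: x ≈ -75.8, y ≈ 56.1 km.
Check against MCB (with the unrounded x, y): √((x + 45.2)²+(y − 46.3)²) = 32.14 ≈ 32.13 km. ✓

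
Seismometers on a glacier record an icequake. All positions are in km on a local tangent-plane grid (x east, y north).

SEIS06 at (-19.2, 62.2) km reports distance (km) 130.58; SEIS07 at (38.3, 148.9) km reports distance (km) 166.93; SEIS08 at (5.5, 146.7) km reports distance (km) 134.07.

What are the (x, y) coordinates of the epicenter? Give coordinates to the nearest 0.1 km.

Circle about each station: (x + 19.2)² + (y − 62.2)² = 130.58²; (x − 38.3)² + (y − 148.9)² = 166.93²; (x − 5.5)² + (y − 146.7)² = 134.07².
Subtracting the SEIS06 equation from the SEIS07 and SEIS08 equations removes the quadratic terms:
115.0 x + 173.4 y = 8586.13
49.4 x + 169.0 y = 16390.03
Solving the 2×2 system: x ≈ -128.0, y ≈ 134.4 km.

-128.0 km east, 134.4 km north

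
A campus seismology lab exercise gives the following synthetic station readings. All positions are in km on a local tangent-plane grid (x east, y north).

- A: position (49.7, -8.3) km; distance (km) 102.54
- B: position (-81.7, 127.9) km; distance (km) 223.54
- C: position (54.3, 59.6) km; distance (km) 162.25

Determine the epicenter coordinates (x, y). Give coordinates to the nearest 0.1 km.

Circle about each station: (x − 49.7)² + (y + 8.3)² = 102.54²; (x + 81.7)² + (y − 127.9)² = 223.54²; (x − 54.3)² + (y − 59.6)² = 162.25².
Subtracting the A equation from the B and C equations removes the quadratic terms:
-262.8 x + 272.4 y = -18961.36
9.2 x + 135.8 y = -11848.94
Solving the 2×2 system: x ≈ -17.1, y ≈ -86.1 km.
Check against A (with the unrounded x, y): √((x − 49.7)²+(y + 8.3)²) = 102.53 ≈ 102.54 km. ✓

-17.1 km east, -86.1 km north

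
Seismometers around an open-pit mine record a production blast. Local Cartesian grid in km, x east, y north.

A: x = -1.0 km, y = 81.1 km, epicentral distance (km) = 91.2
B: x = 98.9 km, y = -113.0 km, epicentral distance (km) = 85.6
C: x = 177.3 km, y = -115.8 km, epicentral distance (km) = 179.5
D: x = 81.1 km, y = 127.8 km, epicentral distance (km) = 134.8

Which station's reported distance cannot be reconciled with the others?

Solve using three stations at a time. Using A, C, D (subtract circle equations pairwise → linear system) gives (x, y) ≈ (39.7, -0.5).
Distances from that point to each station vs reported:
  A: calculated 91.2 vs reported 91.2 → residual 0.0 km
  B: calculated 127.1 vs reported 85.6 → residual 41.5 km
  C: calculated 179.5 vs reported 179.5 → residual 0.0 km
  D: calculated 134.8 vs reported 134.8 → residual 0.0 km
A, C, D are mutually consistent (residuals ≈ 0); B is off by 41.5 km.

B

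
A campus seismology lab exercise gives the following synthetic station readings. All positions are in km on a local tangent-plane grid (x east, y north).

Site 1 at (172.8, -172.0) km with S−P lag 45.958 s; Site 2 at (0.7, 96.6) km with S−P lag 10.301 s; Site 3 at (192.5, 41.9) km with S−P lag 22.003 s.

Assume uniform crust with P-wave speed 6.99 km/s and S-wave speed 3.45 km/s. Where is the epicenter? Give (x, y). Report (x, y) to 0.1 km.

(66.0, 122.3)

Distance from S−P lag: d = Δt · v_P v_S / (v_P − v_S) = Δt · (6.99·3.45)/(6.99−3.45) ≈ 6.8123·Δt.
So d_Site 1 = 313.08, d_Site 2 = 70.17, d_Site 3 = 149.89 km.
Circle about each station: (x − 172.8)² + (y + 172.0)² = 313.08²; (x − 0.7)² + (y − 96.6)² = 70.17²; (x − 192.5)² + (y − 41.9)² = 149.89².
Subtracting pairs of circle equations eliminates x²+y² and gives linear equations (the radical axes):
-344.2 x + 537.2 y = 42983.47
39.4 x + 427.8 y = 54920.09
Solving the 2×2 system: x ≈ 66.0, y ≈ 122.3 km.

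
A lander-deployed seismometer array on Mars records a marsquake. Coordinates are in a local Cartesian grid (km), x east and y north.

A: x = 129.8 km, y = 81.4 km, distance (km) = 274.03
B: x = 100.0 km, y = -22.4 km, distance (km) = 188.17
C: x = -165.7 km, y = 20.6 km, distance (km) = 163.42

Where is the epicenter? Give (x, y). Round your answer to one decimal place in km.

(-66.8, -109.5)

Circle about each station: (x − 129.8)² + (y − 81.4)² = 274.03²; (x − 100.0)² + (y + 22.4)² = 188.17²; (x + 165.7)² + (y − 20.6)² = 163.42².
Subtracting pairs of circle equations eliminates x²+y² and gives linear equations (the radical axes):
-59.6 x − 207.6 y = 26712.25
-591.0 x − 121.6 y = 52793.19
Solving the 2×2 system: x ≈ -66.8, y ≈ -109.5 km.
Check against A (with the unrounded x, y): √((x − 129.8)²+(y − 81.4)²) = 274.03 ≈ 274.03 km. ✓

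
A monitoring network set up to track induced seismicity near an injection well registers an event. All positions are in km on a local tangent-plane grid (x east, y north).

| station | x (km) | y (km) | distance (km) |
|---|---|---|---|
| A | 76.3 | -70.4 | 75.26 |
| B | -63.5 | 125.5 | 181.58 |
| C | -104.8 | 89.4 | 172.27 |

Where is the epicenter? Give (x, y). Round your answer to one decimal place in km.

Circle about each station: (x − 76.3)² + (y + 70.4)² = 75.26²; (x + 63.5)² + (y − 125.5)² = 181.58²; (x + 104.8)² + (y − 89.4)² = 172.27².
Subtracting the A equation from the B and C equations removes the quadratic terms:
-279.6 x + 391.8 y = -18302.58
-362.2 x + 319.6 y = -15815.34
Solving the 2×2 system: x ≈ 6.6, y ≈ -42.0 km.

x ≈ 6.6 km, y ≈ -42.0 km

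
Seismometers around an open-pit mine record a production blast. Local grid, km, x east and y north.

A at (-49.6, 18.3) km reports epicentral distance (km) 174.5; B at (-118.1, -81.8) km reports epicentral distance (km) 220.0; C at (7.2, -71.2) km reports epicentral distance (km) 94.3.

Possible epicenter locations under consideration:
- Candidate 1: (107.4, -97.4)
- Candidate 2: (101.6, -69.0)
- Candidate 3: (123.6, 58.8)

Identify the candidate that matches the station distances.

Candidate 2

For each candidate, compare |candidate − station| to the reported distance:
Candidate 1: residuals A 20.5, B 6.0, C 9.3 → max 20.5 km
Candidate 2: residuals A 0.1, B 0.1, C 0.1 → max 0.1 km
Candidate 3: residuals A 3.4, B 59.6, C 80.2 → max 80.2 km
Only Candidate 2 has all residuals ≈ 0.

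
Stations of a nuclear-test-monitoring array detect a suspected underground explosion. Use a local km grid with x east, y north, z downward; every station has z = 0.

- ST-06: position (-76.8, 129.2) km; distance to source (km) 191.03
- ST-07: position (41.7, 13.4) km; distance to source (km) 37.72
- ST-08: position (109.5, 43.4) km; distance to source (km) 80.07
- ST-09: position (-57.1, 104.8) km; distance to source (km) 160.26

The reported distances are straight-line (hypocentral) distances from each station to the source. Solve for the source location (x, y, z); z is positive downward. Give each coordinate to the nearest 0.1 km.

(54.3, -6.6, 29.4)

Each station gives a sphere (x−x_i)² + (y−y_i)² + z² = d_i² (stations at z=0).
Subtracting the ST-06 sphere from ST-07 and ST-08: z² cancels, leaving linear equations in x and y:
237.0 x − 231.6 y = 14397.23
372.6 x − 171.6 y = 21364.19
Solving: x ≈ 54.299, y ≈ -6.599 km (keep extra digits for the depth step; rounded: 54.3, -6.6).
Then from the ST-06 sphere: z² = 191.03² − (x + 76.8)² − (y − 129.2)² with x = 54.299, y = -6.599, so z ≈ 29.396 ≈ 29.4 km.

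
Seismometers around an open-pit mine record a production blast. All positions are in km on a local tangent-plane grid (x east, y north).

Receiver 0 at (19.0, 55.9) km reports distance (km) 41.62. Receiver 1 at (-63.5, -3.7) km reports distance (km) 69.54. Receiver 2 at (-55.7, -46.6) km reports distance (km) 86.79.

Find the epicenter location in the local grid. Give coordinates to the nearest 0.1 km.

2.7 km east, 17.6 km north

Circle about each station: (x − 19.0)² + (y − 55.9)² = 41.62²; (x + 63.5)² + (y + 3.7)² = 69.54²; (x + 55.7)² + (y + 46.6)² = 86.79².
Subtracting pairs of circle equations eliminates x²+y² and gives linear equations (the radical axes):
-165.0 x − 119.2 y = -2543.46
-149.4 x − 205.0 y = -4012.04
Solving the 2×2 system: x ≈ 2.7, y ≈ 17.6 km.
Check against Receiver 0 (with the unrounded x, y): √((x − 19.0)²+(y − 55.9)²) = 41.62 ≈ 41.62 km. ✓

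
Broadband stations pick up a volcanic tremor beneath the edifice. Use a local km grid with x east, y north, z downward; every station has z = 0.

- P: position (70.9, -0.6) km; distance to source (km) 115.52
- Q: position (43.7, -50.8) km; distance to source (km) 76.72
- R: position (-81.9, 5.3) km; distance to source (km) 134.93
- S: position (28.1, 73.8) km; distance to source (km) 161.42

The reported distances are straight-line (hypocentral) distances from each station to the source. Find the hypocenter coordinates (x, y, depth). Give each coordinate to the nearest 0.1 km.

x ≈ 7.5 km, y ≈ -73.0 km, depth ≈ 63.9 km

Each station gives a sphere (x−x_i)² + (y−y_i)² + z² = d_i² (stations at z=0).
Subtracting the P sphere from Q and R: z² cancels, leaving linear equations in x and y:
-54.4 x − 100.4 y = 6922.07
-305.6 x + 11.8 y = -3152.70
Solving: x ≈ 7.497, y ≈ -73.007 km (keep extra digits for the depth step; rounded: 7.5, -73.0).
Then from the P sphere: z² = 115.52² − (x − 70.9)² − (y + 0.6)² with x = 7.497, y = -73.007, so z ≈ 63.892 ≈ 63.9 km.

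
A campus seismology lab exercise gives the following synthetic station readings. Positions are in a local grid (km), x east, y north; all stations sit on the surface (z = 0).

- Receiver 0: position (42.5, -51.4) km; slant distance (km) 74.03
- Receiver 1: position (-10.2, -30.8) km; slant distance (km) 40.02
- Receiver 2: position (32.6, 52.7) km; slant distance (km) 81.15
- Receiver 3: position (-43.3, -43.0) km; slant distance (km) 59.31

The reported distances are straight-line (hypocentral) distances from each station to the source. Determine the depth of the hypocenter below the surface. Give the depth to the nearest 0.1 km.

33.5 km

Each station gives a sphere (x−x_i)² + (y−y_i)² + z² = d_i² (stations at z=0).
Subtracting the Receiver 0 sphere from Receiver 1 and Receiver 2: z² cancels, leaving linear equations in x and y:
-105.4 x + 41.2 y = 483.31
-19.8 x + 208.2 y = -1713.04
Solving: x ≈ -8.103, y ≈ -8.998 km (keep extra digits for the depth step; rounded: -8.1, -9.0).
Then from the Receiver 0 sphere: z² = 74.03² − (x − 42.5)² − (y + 51.4)² with x = -8.103, y = -8.998, so z ≈ 33.494 ≈ 33.5 km.
Check against Receiver 3 (with the unrounded solution): distance 59.30 ≈ 59.31 km. ✓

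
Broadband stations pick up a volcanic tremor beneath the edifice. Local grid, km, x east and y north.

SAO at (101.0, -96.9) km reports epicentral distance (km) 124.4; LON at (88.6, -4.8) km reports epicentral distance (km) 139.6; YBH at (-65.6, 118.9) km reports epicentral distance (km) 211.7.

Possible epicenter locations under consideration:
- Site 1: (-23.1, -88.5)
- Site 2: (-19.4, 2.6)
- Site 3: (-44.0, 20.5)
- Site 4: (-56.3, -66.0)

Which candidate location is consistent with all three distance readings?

For each candidate, compare |candidate − station| to the reported distance:
Site 1: residuals SAO 0.0, LON 0.0, YBH 0.0 → max 0.0 km
Site 2: residuals SAO 31.8, LON 31.3, YBH 86.6 → max 86.6 km
Site 3: residuals SAO 62.2, LON 4.6, YBH 111.0 → max 111.0 km
Site 4: residuals SAO 35.9, LON 17.7, YBH 26.6 → max 35.9 km
Only Site 1 has all residuals ≈ 0.

Site 1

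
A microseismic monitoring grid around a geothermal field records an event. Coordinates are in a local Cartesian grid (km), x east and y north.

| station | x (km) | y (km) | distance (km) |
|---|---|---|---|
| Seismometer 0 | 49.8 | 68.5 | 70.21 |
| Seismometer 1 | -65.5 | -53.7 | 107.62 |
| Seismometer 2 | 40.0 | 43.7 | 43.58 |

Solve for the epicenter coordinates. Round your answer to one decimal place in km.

Circle about each station: (x − 49.8)² + (y − 68.5)² = 70.21²; (x + 65.5)² + (y + 53.7)² = 107.62²; (x − 40.0)² + (y − 43.7)² = 43.58².
Subtracting the Seismometer 0 equation from the Seismometer 1 and Seismometer 2 equations removes the quadratic terms:
-230.6 x − 244.4 y = -6650.97
-19.6 x − 49.6 y = -632.37
Solving the 2×2 system: x ≈ 26.4, y ≈ 2.3 km.
Check against Seismometer 0 (with the unrounded x, y): √((x − 49.8)²+(y − 68.5)²) = 70.20 ≈ 70.21 km. ✓

x ≈ 26.4 km, y ≈ 2.3 km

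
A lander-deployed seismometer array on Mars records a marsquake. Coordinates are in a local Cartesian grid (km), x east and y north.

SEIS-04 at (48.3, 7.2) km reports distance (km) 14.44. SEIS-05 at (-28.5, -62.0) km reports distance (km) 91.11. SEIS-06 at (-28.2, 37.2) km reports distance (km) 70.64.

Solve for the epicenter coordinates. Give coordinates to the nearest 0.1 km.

34.2 km east, 4.1 km north

Circle about each station: (x − 48.3)² + (y − 7.2)² = 14.44²; (x + 28.5)² + (y + 62.0)² = 91.11²; (x + 28.2)² + (y − 37.2)² = 70.64².
Subtracting pairs of circle equations eliminates x²+y² and gives linear equations (the radical axes):
-153.6 x − 138.4 y = -5821.00
-153.0 x + 60.0 y = -4987.15
Solving the 2×2 system: x ≈ 34.2, y ≈ 4.1 km.
Check against SEIS-04 (with the unrounded x, y): √((x − 48.3)²+(y − 7.2)²) = 14.43 ≈ 14.44 km. ✓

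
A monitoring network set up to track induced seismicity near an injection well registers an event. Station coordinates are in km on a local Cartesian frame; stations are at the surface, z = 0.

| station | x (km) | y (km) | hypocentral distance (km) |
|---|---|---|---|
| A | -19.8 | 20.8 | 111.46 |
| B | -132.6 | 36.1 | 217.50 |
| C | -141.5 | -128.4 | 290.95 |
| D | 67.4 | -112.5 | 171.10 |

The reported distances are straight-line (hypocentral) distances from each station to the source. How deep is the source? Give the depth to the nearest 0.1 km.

z ≈ 28.9 km

Each station gives a sphere (x−x_i)² + (y−y_i)² + z² = d_i² (stations at z=0).
Subtracting the A sphere from B and C: z² cancels, leaving linear equations in x and y:
-225.6 x + 30.6 y = -16821.63
-243.4 x − 298.4 y = -36544.44
Solving: x ≈ 82.093, y ≈ 55.506 km (keep extra digits for the depth step; rounded: 82.1, 55.5).
Then from the A sphere: z² = 111.46² − (x + 19.8)² − (y − 20.8)² with x = 82.093, y = 55.506, so z ≈ 28.925 ≈ 28.9 km.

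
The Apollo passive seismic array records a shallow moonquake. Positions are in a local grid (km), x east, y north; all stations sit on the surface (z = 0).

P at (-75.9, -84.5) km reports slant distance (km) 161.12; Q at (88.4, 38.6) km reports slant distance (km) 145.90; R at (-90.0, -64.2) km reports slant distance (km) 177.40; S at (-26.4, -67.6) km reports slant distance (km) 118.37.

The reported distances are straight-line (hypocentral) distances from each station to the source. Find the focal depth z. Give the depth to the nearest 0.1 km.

z ≈ 47.8 km

Each station gives a sphere (x−x_i)² + (y−y_i)² + z² = d_i² (stations at z=0).
Subtracting the P sphere from Q and R: z² cancels, leaving linear equations in x and y:
328.6 x + 246.2 y = 1076.30
-28.2 x + 40.6 y = -6190.53
Solving: x ≈ 77.293, y ≈ -98.790 km (keep extra digits for the depth step; rounded: 77.3, -98.8).
Then from the P sphere: z² = 161.12² − (x + 75.9)² − (y + 84.5)² with x = 77.293, y = -98.790, so z ≈ 47.826 ≈ 47.8 km.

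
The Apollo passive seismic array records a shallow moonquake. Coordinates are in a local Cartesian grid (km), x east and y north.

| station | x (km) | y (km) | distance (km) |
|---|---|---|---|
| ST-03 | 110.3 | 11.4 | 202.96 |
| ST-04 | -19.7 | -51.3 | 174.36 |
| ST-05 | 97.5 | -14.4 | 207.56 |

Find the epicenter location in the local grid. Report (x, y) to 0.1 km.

Circle about each station: (x − 110.3)² + (y − 11.4)² = 202.96²; (x + 19.7)² + (y + 51.3)² = 174.36²; (x − 97.5)² + (y + 14.4)² = 207.56².
Subtracting pairs of circle equations eliminates x²+y² and gives linear equations (the radical axes):
-260.0 x − 125.4 y = 1515.08
-25.6 x − 51.6 y = -4470.83
Solving the 2×2 system: x ≈ -62.6, y ≈ 117.7 km.

(-62.6, 117.7)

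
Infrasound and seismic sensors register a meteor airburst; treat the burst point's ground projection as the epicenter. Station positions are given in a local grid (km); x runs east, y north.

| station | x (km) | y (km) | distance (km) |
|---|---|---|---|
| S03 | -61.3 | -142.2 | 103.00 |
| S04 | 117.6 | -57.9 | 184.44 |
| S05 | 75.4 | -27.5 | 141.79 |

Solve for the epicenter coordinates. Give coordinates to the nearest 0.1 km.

-65.9 km east, -39.3 km north

Circle about each station: (x + 61.3)² + (y + 142.2)² = 103.00²; (x − 117.6)² + (y + 57.9)² = 184.44²; (x − 75.4)² + (y + 27.5)² = 141.79².
Subtracting the S03 equation from the S04 and S05 equations removes the quadratic terms:
357.8 x + 168.6 y = -30205.47
273.4 x + 229.4 y = -27032.52
Solving the 2×2 system: x ≈ -65.9, y ≈ -39.3 km.
Check against S03 (with the unrounded x, y): √((x + 61.3)²+(y + 142.2)²) = 103.01 ≈ 103.00 km. ✓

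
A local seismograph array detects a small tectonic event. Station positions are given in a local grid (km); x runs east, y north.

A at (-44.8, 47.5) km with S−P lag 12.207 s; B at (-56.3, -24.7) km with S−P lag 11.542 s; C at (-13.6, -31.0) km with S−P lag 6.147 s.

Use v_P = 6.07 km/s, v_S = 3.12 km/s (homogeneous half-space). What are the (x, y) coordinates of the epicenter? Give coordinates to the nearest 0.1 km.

(14.7, -3.5)

Distance from S−P lag: d = Δt · v_P v_S / (v_P − v_S) = Δt · (6.07·3.12)/(6.07−3.12) ≈ 6.4198·Δt.
So d_A = 78.37, d_B = 74.10, d_C = 39.46 km.
Circle about each station: (x + 44.8)² + (y − 47.5)² = 78.37²; (x + 56.3)² + (y + 24.7)² = 74.10²; (x + 13.6)² + (y + 31.0)² = 39.46².
Subtracting the A equation from the B and C equations removes the quadratic terms:
-23.0 x − 144.4 y = 167.54
62.4 x − 157.0 y = 1467.44
Solving the 2×2 system: x ≈ 14.7, y ≈ -3.5 km.
Check against A (with the unrounded x, y): √((x + 44.8)²+(y − 47.5)²) = 78.37 ≈ 78.37 km. ✓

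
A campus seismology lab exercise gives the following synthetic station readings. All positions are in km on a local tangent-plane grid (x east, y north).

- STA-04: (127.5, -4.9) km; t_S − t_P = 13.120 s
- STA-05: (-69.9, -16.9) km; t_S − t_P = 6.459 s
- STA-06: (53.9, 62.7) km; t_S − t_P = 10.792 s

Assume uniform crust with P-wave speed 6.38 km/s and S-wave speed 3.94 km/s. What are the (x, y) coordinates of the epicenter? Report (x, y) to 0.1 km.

-5.0 km east, -31.6 km north

Distance from S−P lag: d = Δt · v_P v_S / (v_P − v_S) = Δt · (6.38·3.94)/(6.38−3.94) ≈ 10.3021·Δt.
So d_STA-04 = 135.16, d_STA-05 = 66.54, d_STA-06 = 111.18 km.
Circle about each station: (x − 127.5)² + (y + 4.9)² = 135.16²; (x + 69.9)² + (y + 16.9)² = 66.54²; (x − 53.9)² + (y − 62.7)² = 111.18².
Subtracting the STA-04 equation from the STA-05 and STA-06 equations removes the quadratic terms:
-394.8 x − 24.0 y = 2732.01
-147.2 x + 135.2 y = -3536.53
Solving the 2×2 system: x ≈ -5.0, y ≈ -31.6 km.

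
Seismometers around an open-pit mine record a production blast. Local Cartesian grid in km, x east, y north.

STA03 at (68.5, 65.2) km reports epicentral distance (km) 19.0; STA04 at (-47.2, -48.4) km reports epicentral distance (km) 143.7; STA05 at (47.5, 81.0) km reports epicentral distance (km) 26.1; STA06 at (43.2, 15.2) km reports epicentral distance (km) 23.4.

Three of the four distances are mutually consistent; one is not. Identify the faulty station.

Solve using three stations at a time. Using STA03, STA04, STA05 (subtract circle equations pairwise → linear system) gives (x, y) ≈ (52.3, 55.3).
Distances from that point to each station vs reported:
  STA03: calculated 19.0 vs reported 19.0 → residual 0.0 km
  STA04: calculated 143.7 vs reported 143.7 → residual 0.0 km
  STA05: calculated 26.1 vs reported 26.1 → residual 0.0 km
  STA06: calculated 41.1 vs reported 23.4 → residual 17.7 km
STA03, STA04, STA05 are mutually consistent (residuals ≈ 0); STA06 is off by 17.7 km.

STA06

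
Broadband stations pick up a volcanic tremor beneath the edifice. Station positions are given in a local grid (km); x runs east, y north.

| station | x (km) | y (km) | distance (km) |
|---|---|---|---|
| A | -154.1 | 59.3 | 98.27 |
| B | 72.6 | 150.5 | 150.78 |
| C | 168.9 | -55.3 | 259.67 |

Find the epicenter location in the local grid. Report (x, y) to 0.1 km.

Circle about each station: (x + 154.1)² + (y − 59.3)² = 98.27²; (x − 72.6)² + (y − 150.5)² = 150.78²; (x − 168.9)² + (y + 55.3)² = 259.67².
Subtracting pairs of circle equations eliminates x²+y² and gives linear equations (the radical axes):
453.4 x + 182.4 y = -12419.91
646.0 x − 229.2 y = -53449.52
Solving the 2×2 system: x ≈ -56.8, y ≈ 73.1 km.

x ≈ -56.8 km, y ≈ 73.1 km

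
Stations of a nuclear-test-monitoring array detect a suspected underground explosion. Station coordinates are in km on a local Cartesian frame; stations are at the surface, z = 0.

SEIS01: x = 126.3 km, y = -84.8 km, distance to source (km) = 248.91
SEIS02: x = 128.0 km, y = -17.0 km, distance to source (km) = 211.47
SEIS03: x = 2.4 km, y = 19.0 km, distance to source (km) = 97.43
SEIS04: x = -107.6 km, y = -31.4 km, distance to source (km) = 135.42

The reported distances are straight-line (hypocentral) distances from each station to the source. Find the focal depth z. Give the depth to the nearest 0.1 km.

depth ≈ 52.0 km

Each station gives a sphere (x−x_i)² + (y−y_i)² + z² = d_i² (stations at z=0).
Subtracting the SEIS01 sphere from SEIS02 and SEIS03: z² cancels, leaving linear equations in x and y:
3.4 x + 135.6 y = 10766.90
-247.8 x + 207.6 y = 29687.61
Solving: x ≈ -52.188, y ≈ 80.710 km (keep extra digits for the depth step; rounded: -52.2, 80.7).
Then from the SEIS01 sphere: z² = 248.91² − (x − 126.3)² − (y + 84.8)² with x = -52.188, y = 80.710, so z ≈ 52.006 ≈ 52.0 km.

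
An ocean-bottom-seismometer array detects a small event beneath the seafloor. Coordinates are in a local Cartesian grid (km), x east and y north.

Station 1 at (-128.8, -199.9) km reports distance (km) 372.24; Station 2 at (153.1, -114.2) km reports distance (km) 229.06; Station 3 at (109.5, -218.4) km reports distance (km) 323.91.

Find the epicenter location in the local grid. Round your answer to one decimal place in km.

Circle about each station: (x + 128.8)² + (y + 199.9)² = 372.24²; (x − 153.1)² + (y + 114.2)² = 229.06²; (x − 109.5)² + (y + 218.4)² = 323.91².
Subtracting pairs of circle equations eliminates x²+y² and gives linear equations (the radical axes):
563.8 x + 171.4 y = 66025.93
476.6 x − 37.0 y = 36784.29
Solving the 2×2 system: x ≈ 85.3, y ≈ 104.6 km.
Check against Station 1 (with the unrounded x, y): √((x + 128.8)²+(y + 199.9)²) = 372.25 ≈ 372.24 km. ✓

x ≈ 85.3 km, y ≈ 104.6 km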